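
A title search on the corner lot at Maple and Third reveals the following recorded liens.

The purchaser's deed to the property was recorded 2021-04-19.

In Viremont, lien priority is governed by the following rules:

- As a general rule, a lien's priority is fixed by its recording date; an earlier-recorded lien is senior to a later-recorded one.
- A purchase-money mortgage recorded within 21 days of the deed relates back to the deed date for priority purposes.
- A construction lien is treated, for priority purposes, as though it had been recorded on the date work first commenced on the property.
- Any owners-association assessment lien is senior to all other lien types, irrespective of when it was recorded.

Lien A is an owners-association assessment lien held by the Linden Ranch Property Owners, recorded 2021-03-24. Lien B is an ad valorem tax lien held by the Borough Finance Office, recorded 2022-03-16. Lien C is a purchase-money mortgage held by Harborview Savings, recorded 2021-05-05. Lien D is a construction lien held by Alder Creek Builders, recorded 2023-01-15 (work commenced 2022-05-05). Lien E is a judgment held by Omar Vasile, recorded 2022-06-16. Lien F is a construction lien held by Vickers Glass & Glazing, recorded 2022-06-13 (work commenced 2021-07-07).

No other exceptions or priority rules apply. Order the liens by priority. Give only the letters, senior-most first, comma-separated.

Effective dates: C was recorded within the 21-day window, so its effective date is the deed date 2021-04-19; D relates back to 2022-05-05 (work commenced); F relates back to 2021-07-07 (work commenced).
A is an owners-association assessment lien, so it outranks all other liens regardless of date.
The other liens, earliest effective date first: C (2021-04-19), F (2021-07-07), B (2022-03-16), D (2022-05-05), E (2022-06-16).

A, C, F, B, D, E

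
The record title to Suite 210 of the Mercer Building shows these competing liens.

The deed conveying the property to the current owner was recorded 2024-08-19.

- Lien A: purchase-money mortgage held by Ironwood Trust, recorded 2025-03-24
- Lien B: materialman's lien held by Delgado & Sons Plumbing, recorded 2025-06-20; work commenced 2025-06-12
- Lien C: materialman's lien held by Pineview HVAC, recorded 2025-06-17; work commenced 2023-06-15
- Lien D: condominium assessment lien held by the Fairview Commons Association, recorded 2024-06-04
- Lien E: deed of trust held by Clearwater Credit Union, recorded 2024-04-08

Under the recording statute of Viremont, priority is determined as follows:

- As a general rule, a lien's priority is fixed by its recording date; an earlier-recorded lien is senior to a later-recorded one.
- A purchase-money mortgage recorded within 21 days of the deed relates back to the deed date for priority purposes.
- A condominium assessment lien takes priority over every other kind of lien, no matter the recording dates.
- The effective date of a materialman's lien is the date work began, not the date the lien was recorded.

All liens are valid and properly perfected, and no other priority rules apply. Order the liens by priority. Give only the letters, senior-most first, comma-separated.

D, C, E, A, B

Adjusting effective dates: A missed the 21-day window (217 days after the deed), so its recording date stands; B's effective date is 2025-06-12, when work began; C's effective date is 2023-06-15, when work began.
D is a condominium assessment lien, so it outranks all other liens regardless of date.
Ordering the rest by effective date: C (2023-06-15), E (2024-04-08), A (2025-03-24), B (2025-06-12).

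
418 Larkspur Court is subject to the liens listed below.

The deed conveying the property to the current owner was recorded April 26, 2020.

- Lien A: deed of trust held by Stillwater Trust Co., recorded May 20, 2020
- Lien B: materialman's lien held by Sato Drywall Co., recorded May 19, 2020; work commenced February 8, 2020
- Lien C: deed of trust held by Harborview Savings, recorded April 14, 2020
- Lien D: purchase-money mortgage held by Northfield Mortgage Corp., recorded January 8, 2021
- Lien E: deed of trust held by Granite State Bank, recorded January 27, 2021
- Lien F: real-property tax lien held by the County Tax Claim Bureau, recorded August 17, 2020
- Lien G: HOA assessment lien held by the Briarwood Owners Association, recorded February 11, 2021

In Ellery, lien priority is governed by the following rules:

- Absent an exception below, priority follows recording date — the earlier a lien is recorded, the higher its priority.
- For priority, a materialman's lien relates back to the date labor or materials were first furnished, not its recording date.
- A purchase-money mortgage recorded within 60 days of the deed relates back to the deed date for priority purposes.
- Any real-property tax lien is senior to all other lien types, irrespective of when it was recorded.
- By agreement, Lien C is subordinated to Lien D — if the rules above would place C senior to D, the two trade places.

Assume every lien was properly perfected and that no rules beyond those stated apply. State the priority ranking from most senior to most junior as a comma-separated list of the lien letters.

Adjusting effective dates: B is treated as recorded February 8, 2020, the work-commencement date; D was recorded 257 days after the deed, outside the 60-day window, so it keeps its recording date.
F, as a real-property tax lien, has superpriority and ranks first.
Remaining liens by effective date: B (February 8, 2020), C (April 14, 2020), A (May 20, 2020), D (January 8, 2021), E (January 27, 2021), G (February 11, 2021).
C would otherwise be senior to D, so under the subordination agreement C and D exchange positions.

F, B, D, A, C, E, G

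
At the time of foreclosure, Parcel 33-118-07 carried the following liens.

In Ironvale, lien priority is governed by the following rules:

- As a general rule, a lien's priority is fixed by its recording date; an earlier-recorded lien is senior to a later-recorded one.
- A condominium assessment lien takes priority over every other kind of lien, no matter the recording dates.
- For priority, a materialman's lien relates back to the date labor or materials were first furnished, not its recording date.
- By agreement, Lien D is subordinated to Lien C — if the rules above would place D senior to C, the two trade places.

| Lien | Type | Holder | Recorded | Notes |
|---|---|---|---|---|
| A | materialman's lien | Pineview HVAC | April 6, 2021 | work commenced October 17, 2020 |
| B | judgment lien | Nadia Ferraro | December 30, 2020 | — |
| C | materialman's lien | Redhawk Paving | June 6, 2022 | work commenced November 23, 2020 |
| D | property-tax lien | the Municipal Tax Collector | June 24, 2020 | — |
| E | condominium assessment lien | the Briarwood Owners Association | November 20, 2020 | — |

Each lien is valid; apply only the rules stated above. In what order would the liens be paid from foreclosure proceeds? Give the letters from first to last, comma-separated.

Effective dates: A's effective date is October 17, 2020, when work began; C is treated as recorded November 23, 2020, the work-commencement date.
E is a condominium assessment lien, so it outranks all other liens regardless of date.
Among the remaining liens, by effective date: D (June 24, 2020), A (October 17, 2020), C (November 23, 2020), B (December 30, 2020).
D is senior to C before the subordination, so the two trade places.

E, C, A, D, B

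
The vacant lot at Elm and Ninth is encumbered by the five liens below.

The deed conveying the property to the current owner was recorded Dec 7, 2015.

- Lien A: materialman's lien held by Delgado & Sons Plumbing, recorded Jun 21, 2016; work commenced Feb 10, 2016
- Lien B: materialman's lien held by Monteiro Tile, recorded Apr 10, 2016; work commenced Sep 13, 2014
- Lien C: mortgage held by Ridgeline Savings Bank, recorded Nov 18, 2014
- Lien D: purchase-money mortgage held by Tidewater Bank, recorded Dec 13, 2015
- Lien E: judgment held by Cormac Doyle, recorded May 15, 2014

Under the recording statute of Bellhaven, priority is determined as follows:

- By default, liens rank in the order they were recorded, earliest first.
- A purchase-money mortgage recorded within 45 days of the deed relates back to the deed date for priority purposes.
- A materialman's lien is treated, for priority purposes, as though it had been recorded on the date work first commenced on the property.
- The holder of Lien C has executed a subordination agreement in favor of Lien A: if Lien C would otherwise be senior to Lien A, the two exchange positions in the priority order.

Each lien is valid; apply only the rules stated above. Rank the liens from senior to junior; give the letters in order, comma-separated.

E, B, A, D, C

Effective dates after the stated exceptions: A's effective date is Feb 10, 2016, when work began; B is treated as recorded Sep 13, 2014, the work-commencement date; D relates back to the deed date Dec 7, 2015.
Sorted by effective date: E (May 15, 2014), B (Sep 13, 2014), C (Nov 18, 2014), D (Dec 7, 2015), A (Feb 10, 2016).
C is senior to A before the subordination, so the two trade places.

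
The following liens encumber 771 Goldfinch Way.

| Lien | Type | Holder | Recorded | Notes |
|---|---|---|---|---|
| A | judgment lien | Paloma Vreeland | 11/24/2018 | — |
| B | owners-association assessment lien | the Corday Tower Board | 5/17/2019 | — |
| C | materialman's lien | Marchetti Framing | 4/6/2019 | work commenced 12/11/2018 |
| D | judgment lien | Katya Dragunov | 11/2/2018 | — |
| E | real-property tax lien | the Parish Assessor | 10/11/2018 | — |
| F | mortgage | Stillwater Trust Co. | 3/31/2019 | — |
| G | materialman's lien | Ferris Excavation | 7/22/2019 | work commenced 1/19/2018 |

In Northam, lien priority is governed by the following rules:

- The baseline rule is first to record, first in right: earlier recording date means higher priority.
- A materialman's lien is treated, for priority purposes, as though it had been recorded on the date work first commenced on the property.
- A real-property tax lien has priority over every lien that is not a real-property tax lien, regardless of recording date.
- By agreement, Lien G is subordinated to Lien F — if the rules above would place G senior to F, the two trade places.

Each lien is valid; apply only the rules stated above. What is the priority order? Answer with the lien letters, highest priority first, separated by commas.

E, F, D, A, C, G, B

Effective dates: C relates back to 12/11/2018 (work commenced); G is treated as recorded 1/19/2018, the work-commencement date.
As a real-property tax lien, E is senior to every other lien.
Remaining liens by effective date: G (1/19/2018), D (11/2/2018), A (11/24/2018), C (12/11/2018), F (3/31/2019), B (5/17/2019).
G would otherwise be senior to F, so under the subordination agreement G and F exchange positions.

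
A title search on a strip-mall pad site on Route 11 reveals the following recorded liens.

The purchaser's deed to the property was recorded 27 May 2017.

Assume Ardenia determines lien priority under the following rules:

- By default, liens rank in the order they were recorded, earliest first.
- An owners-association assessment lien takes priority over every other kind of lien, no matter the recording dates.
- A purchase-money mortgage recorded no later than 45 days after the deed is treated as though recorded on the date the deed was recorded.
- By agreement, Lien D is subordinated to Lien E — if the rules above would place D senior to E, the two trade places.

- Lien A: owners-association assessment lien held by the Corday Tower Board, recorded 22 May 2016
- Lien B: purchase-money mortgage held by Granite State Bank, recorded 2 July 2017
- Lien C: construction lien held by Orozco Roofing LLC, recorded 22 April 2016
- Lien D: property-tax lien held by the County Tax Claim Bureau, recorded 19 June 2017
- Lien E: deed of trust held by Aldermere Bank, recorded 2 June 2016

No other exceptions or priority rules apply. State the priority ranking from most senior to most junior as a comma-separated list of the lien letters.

First, effective dates: B relates back to the deed date 27 May 2017.
A is an owners-association assessment lien and takes priority over every other lien.
Among the remaining liens, by effective date: C (22 April 2016), E (2 June 2016), B (27 May 2017), D (19 June 2017).
D already ranks below E; the subordination has no effect.

A, C, E, B, D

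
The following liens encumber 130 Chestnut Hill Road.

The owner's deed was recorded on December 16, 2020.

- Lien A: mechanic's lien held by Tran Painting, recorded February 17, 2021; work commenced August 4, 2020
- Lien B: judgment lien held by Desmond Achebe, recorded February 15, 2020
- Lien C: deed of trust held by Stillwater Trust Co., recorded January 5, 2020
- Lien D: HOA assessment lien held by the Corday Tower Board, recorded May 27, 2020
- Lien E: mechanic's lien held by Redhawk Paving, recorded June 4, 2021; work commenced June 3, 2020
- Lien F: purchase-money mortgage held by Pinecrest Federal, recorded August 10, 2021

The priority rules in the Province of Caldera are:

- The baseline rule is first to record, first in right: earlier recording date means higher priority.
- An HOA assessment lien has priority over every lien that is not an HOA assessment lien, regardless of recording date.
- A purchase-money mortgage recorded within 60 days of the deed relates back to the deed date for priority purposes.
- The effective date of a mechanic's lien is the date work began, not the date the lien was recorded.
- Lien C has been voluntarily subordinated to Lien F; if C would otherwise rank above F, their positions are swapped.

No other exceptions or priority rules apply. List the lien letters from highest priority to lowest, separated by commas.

D, F, B, E, A, C

Adjusting effective dates: A relates back to August 4, 2020 (work commenced); E relates back to June 3, 2020 (work commenced); F was recorded 237 days after the deed — beyond 60 days — so no relation-back applies.
D, as an HOA assessment lien, has superpriority and ranks first.
Ordering the rest by effective date: C (January 5, 2020), B (February 15, 2020), E (June 3, 2020), A (August 4, 2020), F (August 10, 2021).
C would otherwise be senior to F, so under the subordination agreement C and F exchange positions.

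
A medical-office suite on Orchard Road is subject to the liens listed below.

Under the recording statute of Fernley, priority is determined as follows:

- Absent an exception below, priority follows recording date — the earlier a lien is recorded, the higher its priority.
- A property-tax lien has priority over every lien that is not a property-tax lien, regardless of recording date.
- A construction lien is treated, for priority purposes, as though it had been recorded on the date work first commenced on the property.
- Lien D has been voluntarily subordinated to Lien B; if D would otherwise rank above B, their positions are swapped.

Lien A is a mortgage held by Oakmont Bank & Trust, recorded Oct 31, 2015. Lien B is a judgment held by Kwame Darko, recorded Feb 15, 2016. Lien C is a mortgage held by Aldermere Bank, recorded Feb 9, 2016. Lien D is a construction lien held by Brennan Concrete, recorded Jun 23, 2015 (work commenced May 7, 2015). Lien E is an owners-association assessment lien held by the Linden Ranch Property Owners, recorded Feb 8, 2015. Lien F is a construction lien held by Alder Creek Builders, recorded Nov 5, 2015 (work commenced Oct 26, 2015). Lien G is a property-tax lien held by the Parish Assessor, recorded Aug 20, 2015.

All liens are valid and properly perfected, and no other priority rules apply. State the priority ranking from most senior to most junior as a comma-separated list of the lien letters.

Effective dates after the stated exceptions: D is treated as recorded May 7, 2015, the work-commencement date; F's effective date is Oct 26, 2015, when work began.
As a property-tax lien, G is senior to every other lien.
The other liens, earliest effective date first: E (Feb 8, 2015), D (May 7, 2015), F (Oct 26, 2015), A (Oct 31, 2015), C (Feb 9, 2016), B (Feb 15, 2016).
Because D would otherwise rank above B, the subordination swaps them.

G, E, B, F, A, C, D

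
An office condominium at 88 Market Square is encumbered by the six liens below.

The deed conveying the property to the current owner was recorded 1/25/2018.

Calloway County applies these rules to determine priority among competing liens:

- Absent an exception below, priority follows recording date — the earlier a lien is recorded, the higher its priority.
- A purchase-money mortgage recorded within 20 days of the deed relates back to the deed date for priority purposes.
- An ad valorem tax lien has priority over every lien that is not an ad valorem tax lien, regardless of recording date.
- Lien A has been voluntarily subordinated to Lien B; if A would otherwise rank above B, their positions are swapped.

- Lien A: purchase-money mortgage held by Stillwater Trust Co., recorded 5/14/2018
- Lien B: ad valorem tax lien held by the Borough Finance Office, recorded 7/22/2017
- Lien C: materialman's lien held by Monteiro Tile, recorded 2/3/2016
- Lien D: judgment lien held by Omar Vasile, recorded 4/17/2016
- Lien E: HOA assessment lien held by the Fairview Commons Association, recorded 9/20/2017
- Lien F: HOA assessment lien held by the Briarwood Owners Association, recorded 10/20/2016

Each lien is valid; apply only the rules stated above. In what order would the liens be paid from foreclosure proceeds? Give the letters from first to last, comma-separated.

Effective dates after the stated exceptions: A was recorded 109 days after the deed, outside the 20-day window, so it keeps its recording date.
As an ad valorem tax lien, B is senior to every other lien.
Among the remaining liens, by effective date: C (2/3/2016), D (4/17/2016), F (10/20/2016), E (9/20/2017), A (5/14/2018).
A is already junior to B, so the subordination agreement changes nothing.

B, C, D, F, E, A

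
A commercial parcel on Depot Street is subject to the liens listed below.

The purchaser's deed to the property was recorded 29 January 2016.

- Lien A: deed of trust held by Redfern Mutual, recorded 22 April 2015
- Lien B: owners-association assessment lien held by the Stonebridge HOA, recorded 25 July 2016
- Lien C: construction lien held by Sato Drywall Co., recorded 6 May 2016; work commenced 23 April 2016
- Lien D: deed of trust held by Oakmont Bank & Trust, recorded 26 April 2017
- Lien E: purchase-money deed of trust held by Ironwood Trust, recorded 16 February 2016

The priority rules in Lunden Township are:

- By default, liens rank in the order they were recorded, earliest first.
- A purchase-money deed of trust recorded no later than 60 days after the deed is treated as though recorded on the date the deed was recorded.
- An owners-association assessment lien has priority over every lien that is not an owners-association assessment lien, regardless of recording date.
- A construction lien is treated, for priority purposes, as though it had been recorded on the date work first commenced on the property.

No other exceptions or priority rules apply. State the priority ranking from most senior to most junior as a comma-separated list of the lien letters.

Effective dates after the stated exceptions: C relates back to 23 April 2016 (work commenced); E's effective date is the deed date, 29 January 2016.
B is an owners-association assessment lien and takes priority over every other lien.
Ordering the rest by effective date: A (22 April 2015), E (29 January 2016), C (23 April 2016), D (26 April 2017).

B, A, E, C, D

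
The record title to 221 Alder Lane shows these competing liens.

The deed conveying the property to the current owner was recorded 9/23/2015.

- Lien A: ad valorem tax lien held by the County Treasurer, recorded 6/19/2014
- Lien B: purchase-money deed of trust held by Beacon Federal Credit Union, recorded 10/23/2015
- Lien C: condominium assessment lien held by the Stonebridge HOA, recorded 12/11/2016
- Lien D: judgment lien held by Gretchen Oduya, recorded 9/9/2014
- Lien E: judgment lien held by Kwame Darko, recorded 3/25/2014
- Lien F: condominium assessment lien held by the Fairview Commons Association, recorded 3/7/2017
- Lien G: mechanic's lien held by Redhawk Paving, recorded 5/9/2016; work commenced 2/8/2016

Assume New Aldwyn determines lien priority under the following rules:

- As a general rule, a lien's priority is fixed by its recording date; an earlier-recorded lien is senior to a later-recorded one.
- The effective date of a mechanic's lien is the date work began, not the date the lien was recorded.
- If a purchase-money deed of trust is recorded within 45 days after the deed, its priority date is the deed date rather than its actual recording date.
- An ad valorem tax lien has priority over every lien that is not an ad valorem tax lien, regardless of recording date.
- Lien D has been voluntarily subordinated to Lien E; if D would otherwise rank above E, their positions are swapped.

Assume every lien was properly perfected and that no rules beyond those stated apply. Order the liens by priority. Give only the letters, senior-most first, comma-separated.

A, E, D, B, G, C, F

Adjusting effective dates: B's effective date is the deed date, 9/23/2015; G's effective date is 2/8/2016, when work began.
A is an ad valorem tax lien, so it outranks all other liens regardless of date.
Among the remaining liens, by effective date: E (3/25/2014), D (9/9/2014), B (9/23/2015), G (2/8/2016), C (12/11/2016), F (3/7/2017).
Since D is not senior to E, the subordination leaves the order unchanged.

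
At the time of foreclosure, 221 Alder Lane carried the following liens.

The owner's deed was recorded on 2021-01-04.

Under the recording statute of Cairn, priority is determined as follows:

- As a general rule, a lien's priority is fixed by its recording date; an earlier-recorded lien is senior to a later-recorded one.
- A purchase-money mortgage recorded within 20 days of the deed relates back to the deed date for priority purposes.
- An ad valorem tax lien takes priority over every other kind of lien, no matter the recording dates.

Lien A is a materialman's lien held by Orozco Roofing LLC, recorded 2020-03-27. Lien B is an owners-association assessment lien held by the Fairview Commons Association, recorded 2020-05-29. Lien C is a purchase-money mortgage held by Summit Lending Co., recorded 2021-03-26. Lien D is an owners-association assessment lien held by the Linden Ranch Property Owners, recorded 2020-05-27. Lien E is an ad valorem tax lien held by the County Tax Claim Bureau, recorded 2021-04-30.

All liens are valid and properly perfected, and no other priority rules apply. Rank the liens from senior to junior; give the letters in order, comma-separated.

Effective dates: C missed the 20-day window (81 days after the deed), so its recording date stands.
E, as an ad valorem tax lien, has superpriority and ranks first.
Among the remaining liens, by effective date: A (2020-03-27), D (2020-05-27), B (2020-05-29), C (2021-03-26).

E, A, D, B, C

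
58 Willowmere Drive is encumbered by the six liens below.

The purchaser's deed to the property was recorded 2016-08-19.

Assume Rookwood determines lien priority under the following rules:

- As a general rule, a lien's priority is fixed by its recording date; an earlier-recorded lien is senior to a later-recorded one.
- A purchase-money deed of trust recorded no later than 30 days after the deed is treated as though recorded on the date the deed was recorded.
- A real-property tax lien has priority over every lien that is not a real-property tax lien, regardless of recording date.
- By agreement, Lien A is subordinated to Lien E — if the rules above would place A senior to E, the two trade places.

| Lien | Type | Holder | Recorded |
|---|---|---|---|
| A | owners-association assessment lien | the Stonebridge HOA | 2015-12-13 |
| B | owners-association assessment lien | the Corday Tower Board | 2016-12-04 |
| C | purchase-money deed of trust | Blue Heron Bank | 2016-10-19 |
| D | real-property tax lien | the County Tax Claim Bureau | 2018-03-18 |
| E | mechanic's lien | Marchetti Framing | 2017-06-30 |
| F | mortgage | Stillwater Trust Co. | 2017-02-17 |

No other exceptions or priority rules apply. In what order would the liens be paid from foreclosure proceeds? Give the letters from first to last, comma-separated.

Adjusting effective dates: C was recorded 61 days after the deed, outside the 30-day window, so it keeps its recording date.
D, as a real-property tax lien, has superpriority and ranks first.
Ordering the rest by effective date: A (2015-12-13), C (2016-10-19), B (2016-12-04), F (2017-02-17), E (2017-06-30).
The subordination applies — A was senior to E — so A and E swap.

D, E, C, B, F, A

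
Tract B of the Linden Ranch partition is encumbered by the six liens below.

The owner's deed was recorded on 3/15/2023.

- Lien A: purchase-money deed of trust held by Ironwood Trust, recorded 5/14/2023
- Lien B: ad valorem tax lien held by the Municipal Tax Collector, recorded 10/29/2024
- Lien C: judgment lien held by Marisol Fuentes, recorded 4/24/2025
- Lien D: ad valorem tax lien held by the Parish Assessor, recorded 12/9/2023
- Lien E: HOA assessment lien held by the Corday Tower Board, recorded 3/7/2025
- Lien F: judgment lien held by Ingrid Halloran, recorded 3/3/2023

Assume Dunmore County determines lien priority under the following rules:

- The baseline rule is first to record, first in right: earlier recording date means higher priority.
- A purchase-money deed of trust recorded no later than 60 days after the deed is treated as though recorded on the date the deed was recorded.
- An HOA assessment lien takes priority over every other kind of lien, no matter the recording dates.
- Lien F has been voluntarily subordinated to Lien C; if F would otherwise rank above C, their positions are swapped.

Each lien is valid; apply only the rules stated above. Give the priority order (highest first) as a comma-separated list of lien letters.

E, C, A, D, B, F

Adjusting effective dates: A's effective date is the deed date, 3/15/2023.
As an HOA assessment lien, E is senior to every other lien.
Remaining liens by effective date: F (3/3/2023), A (3/15/2023), D (12/9/2023), B (10/29/2024), C (4/24/2025).
Because F would otherwise rank above C, the subordination swaps them.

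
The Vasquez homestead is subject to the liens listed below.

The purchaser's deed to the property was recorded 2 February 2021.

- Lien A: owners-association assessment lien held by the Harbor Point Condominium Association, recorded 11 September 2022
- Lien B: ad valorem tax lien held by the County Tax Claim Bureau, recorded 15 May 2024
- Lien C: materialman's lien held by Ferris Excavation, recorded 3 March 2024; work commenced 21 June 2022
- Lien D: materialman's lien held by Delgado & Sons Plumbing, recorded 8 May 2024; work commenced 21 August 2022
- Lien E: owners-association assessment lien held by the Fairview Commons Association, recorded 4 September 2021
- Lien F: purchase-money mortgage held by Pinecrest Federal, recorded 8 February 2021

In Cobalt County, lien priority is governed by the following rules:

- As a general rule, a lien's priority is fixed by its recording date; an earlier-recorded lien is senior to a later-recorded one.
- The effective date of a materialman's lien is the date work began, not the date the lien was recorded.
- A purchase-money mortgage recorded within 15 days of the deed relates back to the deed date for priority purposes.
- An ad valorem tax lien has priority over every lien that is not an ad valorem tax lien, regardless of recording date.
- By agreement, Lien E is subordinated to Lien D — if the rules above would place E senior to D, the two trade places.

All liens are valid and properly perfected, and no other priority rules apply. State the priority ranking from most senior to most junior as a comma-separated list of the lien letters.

B, F, D, C, E, A

Effective dates: C is treated as recorded 21 June 2022, the work-commencement date; D's effective date is 21 August 2022, when work began; F was recorded within the 15-day window, so its effective date is the deed date 2 February 2021.
B, as an ad valorem tax lien, has superpriority and ranks first.
Ordering the rest by effective date: F (2 February 2021), E (4 September 2021), C (21 June 2022), D (21 August 2022), A (11 September 2022).
Because E would otherwise rank above D, the subordination swaps them.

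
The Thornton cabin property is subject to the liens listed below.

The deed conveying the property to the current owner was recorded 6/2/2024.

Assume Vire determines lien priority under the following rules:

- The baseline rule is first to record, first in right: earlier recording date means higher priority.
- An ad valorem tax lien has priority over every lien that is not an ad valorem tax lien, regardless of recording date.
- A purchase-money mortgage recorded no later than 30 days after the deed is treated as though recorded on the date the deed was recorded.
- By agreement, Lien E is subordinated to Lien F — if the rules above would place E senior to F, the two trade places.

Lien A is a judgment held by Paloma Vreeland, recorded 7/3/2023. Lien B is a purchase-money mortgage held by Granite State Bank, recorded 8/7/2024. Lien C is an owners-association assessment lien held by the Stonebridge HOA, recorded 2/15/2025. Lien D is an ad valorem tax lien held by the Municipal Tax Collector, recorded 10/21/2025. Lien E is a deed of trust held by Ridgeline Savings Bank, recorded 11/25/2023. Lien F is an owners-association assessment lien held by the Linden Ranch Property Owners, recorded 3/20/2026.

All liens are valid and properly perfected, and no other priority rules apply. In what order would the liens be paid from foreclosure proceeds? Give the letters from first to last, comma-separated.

D, A, F, B, C, E

Effective dates after the stated exceptions: B was recorded 66 days after the deed, outside the 30-day window, so it keeps its recording date.
D, as an ad valorem tax lien, has superpriority and ranks first.
Ordering the rest by effective date: A (7/3/2023), E (11/25/2023), B (8/7/2024), C (2/15/2025), F (3/20/2026).
E would otherwise be senior to F, so under the subordination agreement E and F exchange positions.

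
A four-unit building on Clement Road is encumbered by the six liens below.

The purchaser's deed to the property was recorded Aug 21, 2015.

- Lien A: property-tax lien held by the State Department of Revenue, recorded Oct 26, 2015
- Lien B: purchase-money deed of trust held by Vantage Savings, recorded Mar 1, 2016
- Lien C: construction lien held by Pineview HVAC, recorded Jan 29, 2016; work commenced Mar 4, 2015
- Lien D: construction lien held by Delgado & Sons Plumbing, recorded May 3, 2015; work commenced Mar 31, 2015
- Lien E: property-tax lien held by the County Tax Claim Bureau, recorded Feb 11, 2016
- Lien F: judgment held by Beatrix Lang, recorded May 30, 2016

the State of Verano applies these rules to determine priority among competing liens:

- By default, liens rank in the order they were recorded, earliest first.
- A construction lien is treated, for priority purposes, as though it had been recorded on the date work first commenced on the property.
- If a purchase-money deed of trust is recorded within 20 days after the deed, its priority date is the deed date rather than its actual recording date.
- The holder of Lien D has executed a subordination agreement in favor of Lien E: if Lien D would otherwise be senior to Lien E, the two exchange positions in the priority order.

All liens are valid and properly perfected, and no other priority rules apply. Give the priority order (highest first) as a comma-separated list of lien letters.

C, E, A, D, B, F

First, effective dates: B was recorded 193 days after the deed, outside the 20-day window, so it keeps its recording date; C relates back to Mar 4, 2015 (work commenced); D's effective date is Mar 31, 2015, when work began.
By effective date: C (Mar 4, 2015), D (Mar 31, 2015), A (Oct 26, 2015), E (Feb 11, 2016), B (Mar 1, 2016), F (May 30, 2016).
D is senior to E before the subordination, so the two trade places.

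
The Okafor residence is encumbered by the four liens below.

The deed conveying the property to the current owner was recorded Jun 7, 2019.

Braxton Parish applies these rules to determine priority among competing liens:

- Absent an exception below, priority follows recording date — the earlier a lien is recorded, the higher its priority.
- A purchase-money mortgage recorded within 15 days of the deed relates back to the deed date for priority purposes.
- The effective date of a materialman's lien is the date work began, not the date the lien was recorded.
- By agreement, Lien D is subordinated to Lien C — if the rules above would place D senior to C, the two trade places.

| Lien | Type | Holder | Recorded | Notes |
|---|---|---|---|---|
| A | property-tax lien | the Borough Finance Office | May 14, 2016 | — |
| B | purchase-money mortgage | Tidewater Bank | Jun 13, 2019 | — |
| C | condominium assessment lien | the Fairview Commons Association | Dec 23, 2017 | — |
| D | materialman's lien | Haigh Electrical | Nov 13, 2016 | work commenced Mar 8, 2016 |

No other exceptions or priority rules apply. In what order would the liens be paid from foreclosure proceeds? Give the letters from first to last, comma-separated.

C, A, D, B

Effective dates after the stated exceptions: B was recorded within the 15-day window, so its effective date is the deed date Jun 7, 2019; D relates back to Mar 8, 2016 (work commenced).
By effective date: D (Mar 8, 2016), A (May 14, 2016), C (Dec 23, 2017), B (Jun 7, 2019).
D is senior to C before the subordination, so the two trade places.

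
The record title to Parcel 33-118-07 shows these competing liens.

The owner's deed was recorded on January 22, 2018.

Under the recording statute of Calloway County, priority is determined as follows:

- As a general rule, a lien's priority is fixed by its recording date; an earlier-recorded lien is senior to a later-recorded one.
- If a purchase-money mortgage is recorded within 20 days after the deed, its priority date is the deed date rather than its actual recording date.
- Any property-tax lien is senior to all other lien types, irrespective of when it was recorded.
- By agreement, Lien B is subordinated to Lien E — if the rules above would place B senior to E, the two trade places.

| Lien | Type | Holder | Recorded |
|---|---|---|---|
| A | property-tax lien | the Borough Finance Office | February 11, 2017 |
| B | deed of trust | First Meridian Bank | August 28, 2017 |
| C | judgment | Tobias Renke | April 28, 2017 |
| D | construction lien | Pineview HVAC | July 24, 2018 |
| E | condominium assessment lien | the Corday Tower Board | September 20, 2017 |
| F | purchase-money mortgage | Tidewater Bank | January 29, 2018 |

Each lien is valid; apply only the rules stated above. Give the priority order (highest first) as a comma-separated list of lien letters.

A, C, E, B, F, D

Effective dates after the stated exceptions: F was recorded within the 20-day window, so its effective date is the deed date January 22, 2018.
A, as a property-tax lien, has superpriority and ranks first.
Among the remaining liens, by effective date: C (April 28, 2017), B (August 28, 2017), E (September 20, 2017), F (January 22, 2018), D (July 24, 2018).
B is senior to E before the subordination, so the two trade places.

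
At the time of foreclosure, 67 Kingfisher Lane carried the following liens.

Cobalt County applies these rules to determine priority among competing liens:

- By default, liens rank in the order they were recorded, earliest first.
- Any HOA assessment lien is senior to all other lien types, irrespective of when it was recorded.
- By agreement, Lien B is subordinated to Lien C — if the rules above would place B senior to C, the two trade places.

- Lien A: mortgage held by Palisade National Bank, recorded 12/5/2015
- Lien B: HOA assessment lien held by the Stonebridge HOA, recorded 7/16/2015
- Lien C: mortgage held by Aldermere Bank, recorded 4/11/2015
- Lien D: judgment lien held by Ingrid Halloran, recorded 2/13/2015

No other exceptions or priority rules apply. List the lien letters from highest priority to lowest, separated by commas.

C, D, B, A

As an HOA assessment lien, B is senior to every other lien.
The other liens, earliest effective date first: D (2/13/2015), C (4/11/2015), A (12/5/2015).
The subordination applies — B was senior to C — so B and C swap.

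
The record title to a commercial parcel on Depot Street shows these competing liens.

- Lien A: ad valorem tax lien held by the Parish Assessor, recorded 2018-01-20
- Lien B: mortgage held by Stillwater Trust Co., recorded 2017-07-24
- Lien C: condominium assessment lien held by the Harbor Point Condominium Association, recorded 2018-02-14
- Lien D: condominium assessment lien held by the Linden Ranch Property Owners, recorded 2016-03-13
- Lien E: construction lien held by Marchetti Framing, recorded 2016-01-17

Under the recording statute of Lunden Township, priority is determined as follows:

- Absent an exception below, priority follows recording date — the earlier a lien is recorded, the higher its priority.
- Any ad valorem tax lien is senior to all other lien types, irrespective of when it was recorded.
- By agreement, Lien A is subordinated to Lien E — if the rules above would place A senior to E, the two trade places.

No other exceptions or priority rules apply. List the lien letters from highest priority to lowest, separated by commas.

As an ad valorem tax lien, A is senior to every other lien.
Among the remaining liens, by effective date: E (2016-01-17), D (2016-03-13), B (2017-07-24), C (2018-02-14).
A is senior to E before the subordination, so the two trade places.

E, A, D, B, C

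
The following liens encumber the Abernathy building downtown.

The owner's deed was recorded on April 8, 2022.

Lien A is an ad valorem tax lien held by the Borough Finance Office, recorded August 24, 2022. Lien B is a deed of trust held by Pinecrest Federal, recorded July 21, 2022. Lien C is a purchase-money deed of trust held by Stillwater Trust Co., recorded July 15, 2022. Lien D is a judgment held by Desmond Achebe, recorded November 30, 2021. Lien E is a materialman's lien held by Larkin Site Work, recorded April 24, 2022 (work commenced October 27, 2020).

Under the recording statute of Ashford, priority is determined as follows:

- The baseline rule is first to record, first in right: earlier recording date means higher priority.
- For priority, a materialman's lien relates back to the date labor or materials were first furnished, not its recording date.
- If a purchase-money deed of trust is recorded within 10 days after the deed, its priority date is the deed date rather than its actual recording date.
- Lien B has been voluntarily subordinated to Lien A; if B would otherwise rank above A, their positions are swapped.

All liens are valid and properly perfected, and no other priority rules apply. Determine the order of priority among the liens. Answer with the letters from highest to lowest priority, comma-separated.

Effective dates after the stated exceptions: C was recorded 98 days after the deed, outside the 10-day window, so it keeps its recording date; E's effective date is October 27, 2020, when work began.
By effective date, earliest first: E (October 27, 2020), D (November 30, 2021), C (July 15, 2022), B (July 21, 2022), A (August 24, 2022).
B would otherwise be senior to A, so under the subordination agreement B and A exchange positions.

E, D, C, A, B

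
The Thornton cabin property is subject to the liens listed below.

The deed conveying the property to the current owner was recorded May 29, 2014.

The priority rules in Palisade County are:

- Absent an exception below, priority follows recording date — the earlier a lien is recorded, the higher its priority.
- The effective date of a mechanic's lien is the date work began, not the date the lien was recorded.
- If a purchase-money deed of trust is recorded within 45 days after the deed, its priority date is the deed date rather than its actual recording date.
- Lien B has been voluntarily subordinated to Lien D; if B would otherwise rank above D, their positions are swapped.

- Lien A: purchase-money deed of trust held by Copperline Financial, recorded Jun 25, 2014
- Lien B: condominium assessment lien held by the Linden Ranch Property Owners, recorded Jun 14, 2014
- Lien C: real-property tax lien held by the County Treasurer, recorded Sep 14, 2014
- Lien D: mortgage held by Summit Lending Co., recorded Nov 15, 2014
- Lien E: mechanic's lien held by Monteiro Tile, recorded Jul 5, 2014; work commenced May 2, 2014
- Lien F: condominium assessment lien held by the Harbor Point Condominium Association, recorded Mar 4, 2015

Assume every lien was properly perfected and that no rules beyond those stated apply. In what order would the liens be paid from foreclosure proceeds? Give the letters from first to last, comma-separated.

E, A, D, C, B, F

Adjusting effective dates: A was recorded within the 45-day window, so its effective date is the deed date May 29, 2014; E relates back to May 2, 2014 (work commenced).
By effective date: E (May 2, 2014), A (May 29, 2014), B (Jun 14, 2014), C (Sep 14, 2014), D (Nov 15, 2014), F (Mar 4, 2015).
Because B would otherwise rank above D, the subordination swaps them.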